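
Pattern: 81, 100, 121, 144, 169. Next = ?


Pattern: perfect squares: n²
Terms: 81, 100, 121, 144, 169
Next term = 196

Next term = 196


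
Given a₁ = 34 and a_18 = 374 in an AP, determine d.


d = (aₙ - a₁)/(n-1)
= (374 - 34)/(18-1)
= 340/17 = 20

d = 20


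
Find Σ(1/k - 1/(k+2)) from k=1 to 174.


Telescoping with gap 2: two head and two tail terms survive.
= (1 + 1/2) - (1/175 + 1/176)
= 3/2 - 1/175 - 1/176 = 45849/30800

Sum = 45849/30800


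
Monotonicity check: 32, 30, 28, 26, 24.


Differences: -2, -2, -2, -2
All differences < 0 → strictly DECREASING

Monotonically decreasing


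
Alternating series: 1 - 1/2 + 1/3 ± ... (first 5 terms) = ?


S = 1 - 1/2 + 1/3 - 1/4 + 1/5
= 0.7833
(Full series converges to +ln(2) ≈ +0.6931)

S_5 = 0.7833


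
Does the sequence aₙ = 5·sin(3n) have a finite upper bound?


For all n, -1 ≤ sin(3n) ≤ 1, so -5 ≤ 5·sin(3n) ≤ 5
Lower bound: -5, Upper bound: 5
The sequence IS bounded

Bounded (-5 ≤ aₙ ≤ 5)


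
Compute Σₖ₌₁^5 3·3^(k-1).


Sₙ = 3×(3^5 - 1)/(3 - 1)
= 3×(243 - 1)/2
= 3×242/2
= 363

S_5 = 363


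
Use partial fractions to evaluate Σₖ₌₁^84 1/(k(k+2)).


1/(k(k+2)) = (1/2)·(1/k - 1/(k+2)) (partial fractions)
Telescoping: Σ = (1/2)·(1 + 1/2 - 1/85 - 1/86) = 5397/7310

Sum = 5397/7310


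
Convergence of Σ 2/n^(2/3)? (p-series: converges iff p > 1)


p-series test: Σ c/n^p converges if p > 1, diverges if p ≤ 1 (constant c > 0 doesn't affect convergence).
p = 2/3
2/3 ≤ 1 → DIVERGES

Diverges (p = 2/3 ≤ 1)


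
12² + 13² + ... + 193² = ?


Σₖ₌12^193 k² = Σₖ₌₁^193 k² − Σₖ₌₁^11 k²
= 193·194·387/6 − 11·12·23/6
= 2415009 − 506 = 2414503

Σk² = 2414503


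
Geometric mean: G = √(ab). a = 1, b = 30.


GM = √(1×30) = √30 = 5.4772

GM = 5.4772


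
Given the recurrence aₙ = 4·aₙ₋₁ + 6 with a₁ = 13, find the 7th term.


Computing step by step:
a_1 = 13
a_2 = 58
a_3 = 238
a_4 = 958
a_5 = 3838
a_6 = 15358
a_7 = 61438


a_7 = 61438


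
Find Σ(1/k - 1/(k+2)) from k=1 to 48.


Telescoping with gap 2: two head and two tail terms survive.
= (1 + 1/2) - (1/49 + 1/50)
= 3/2 - 1/49 - 1/50 = 1788/1225

Sum = 1788/1225


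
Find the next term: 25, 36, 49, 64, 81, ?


Pattern: perfect squares: n²
Terms: 25, 36, 49, 64, 81
Next term = 100

Next term = 100


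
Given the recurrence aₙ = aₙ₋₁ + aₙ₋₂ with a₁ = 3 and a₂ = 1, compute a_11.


Computing iteratively: 3, 1, 4, 5, 9, 14, 23, 37, 60, 97, 157
a_11 = 157

a_11 = 157


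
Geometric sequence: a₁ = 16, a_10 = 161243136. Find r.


r^(n-1) = aₙ/a₁
r^9 = 161243136/16 = 10077696
r = 10077696^(1/9)
= 6

r = 6


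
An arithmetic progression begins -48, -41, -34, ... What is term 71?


aₙ = a₁ + (n-1)d
= -48 + (71-1)×7
= -48 + 490
= 442

a_71 = 442


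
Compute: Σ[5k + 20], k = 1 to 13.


Σ(5k+20) = 5·Σk + 20·n
= 5·91 + 20·13
= 455 + 260 = 715

Σ = 715


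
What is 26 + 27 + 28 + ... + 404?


Σₖ₌26^404 k = Σₖ₌₁^404 k − Σₖ₌₁^25 k
= 404·405/2 − 25·26/2
= 81810 − 325 = 81485

Σk = 81485


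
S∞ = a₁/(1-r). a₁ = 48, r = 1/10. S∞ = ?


S∞ = a₁/(1-r) = 48/(1 - 1/10)
= 48/(9/10)
= 160/3

S∞ = 160/3


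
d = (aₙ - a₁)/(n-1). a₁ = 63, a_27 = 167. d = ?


d = (aₙ - a₁)/(n-1)
= (167 - 63)/(27-1)
= 104/26 = 4

d = 4


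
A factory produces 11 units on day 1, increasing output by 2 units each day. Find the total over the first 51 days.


aₙ = 11 + (51-1)×2 = 111
Sₙ = n(a₁+aₙ)/2 = 51×(11+111)/2
= 51×122/2 = 3111

S_51 = 3111


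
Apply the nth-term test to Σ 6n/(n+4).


lim(n→∞) 6n/(n+4) = 6/1 = 6  (divide numerator and denominator by n)
lim aₙ = 6 ≠ 0 → series DIVERGES

Diverges (lim aₙ = 6 ≠ 0)


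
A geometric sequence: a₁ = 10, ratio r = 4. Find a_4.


aₙ = a₁·r^(n-1)
= 10×4^3
= 10×64
= 640

a_4 = 640


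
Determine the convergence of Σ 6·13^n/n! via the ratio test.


aₙ = 6·13^n/n!
a_{n+1}/aₙ = 13^(n+1)/(n+1)! × n!/13^n  (constant 6 cancels)
= 13/(n+1)
L = lim(n→∞) 13/(n+1) = 0
L < 1 → series CONVERGES

Converges (ratio test: L = 0 < 1)


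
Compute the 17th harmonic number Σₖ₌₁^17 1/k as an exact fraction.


H_17 = 1/1 + 1/2 + 1/3 + ... + 1/17
= 42142223/12252240
≈ 3.4396

H_17 = 42142223/12252240 ≈ 3.4396


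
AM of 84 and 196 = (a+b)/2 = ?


AM = (84 + 196)/2 = 280/2 = 140

AM = 140


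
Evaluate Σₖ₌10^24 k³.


Σₖ₌10^24 k³ = [24·25/2]² − [9·10/2]²
= 90000 − 2025 = 87975

Σk³ = 87975


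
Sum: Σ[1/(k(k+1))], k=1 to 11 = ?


1/(k(k+1)) = 1/k - 1/(k+1) (partial fractions)
Telescoping: Σ = 1 - 1/12 = 11/12

Sum = 11/12


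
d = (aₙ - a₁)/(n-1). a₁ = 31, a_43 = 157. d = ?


d = (aₙ - a₁)/(n-1)
= (157 - 31)/(43-1)
= 126/42 = 3

d = 3


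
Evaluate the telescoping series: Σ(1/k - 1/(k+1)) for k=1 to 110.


Telescoping: adjacent terms cancel.
= 1/1 - 1/111
= 1 - 1/111 = 110/111

Sum = 110/111


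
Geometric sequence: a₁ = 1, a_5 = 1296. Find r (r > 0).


r^(n-1) = aₙ/a₁
r^4 = 1296/1 = 1296
r = 1296^(1/4)
= ±6; taking r > 0 gives r = 6

r = 6


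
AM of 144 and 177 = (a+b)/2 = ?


AM = (144 + 177)/2 = 321/2 = 160.5

AM = 160.5


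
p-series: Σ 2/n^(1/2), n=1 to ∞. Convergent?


p-series test: Σ c/n^p converges if p > 1, diverges if p ≤ 1 (constant c > 0 doesn't affect convergence).
p = 1/2
1/2 ≤ 1 → DIVERGES

Diverges (p = 1/2 ≤ 1)


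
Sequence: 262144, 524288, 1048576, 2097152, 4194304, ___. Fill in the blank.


Pattern: powers of 2: 2ⁿ
Terms: 262144, 524288, 1048576, 2097152, 4194304
Next term = 8388608

Next term = 8388608


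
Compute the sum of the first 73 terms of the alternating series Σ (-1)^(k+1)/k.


S = 1 - 1/2 + 1/3 - 1/4 + 1/5 - 1/6 + 1/7 - 1/8 ± ...
= 0.6999
(Full series converges to +ln(2) ≈ +0.6931)

S_73 = 0.6999


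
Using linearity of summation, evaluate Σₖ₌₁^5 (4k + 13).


Σ(4k+13) = 4·Σk + 13·n
= 4·15 + 13·5
= 60 + 65 = 125

Σ = 125


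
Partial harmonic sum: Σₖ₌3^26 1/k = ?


Σₖ₌3^26 1/k = 1/3 + 1/4 + 1/5 + ... + 1/26
= 21010170067/8923714800
≈ 2.3544

Sum = 21010170067/8923714800 ≈ 2.3544


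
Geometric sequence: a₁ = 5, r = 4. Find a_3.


aₙ = a₁·r^(n-1)
= 5×4^2
= 5×16
= 80

a_3 = 80


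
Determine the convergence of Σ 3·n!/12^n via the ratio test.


aₙ = 3·n!/12^n
a_{n+1}/aₙ = (n+1)!/12^(n+1) × 12^n/n!  (constant 3 cancels)
= (n+1)/12
L = lim(n→∞) (n+1)/12 = ∞
L > 1 → series DIVERGES

Diverges (ratio test: L = ∞ > 1)


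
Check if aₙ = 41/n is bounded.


a₁ = 41, a₂ = 41/2, a₃ = 41/3, ...
0 < aₙ ≤ 41 for all n ≥ 1
Lower bound: 0, Upper bound: 41
The sequence IS bounded

Bounded (0 < aₙ ≤ 41)


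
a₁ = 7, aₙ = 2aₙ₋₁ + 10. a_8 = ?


Computing step by step:
a_1 = 7
a_2 = 24
a_3 = 58
a_4 = 126
a_5 = 262
a_6 = 534
a_7 = 1078
a_8 = 2166


a_8 = 2166


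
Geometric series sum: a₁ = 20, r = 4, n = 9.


Sₙ = 20×(4^9 - 1)/(4 - 1)
= 20×(262144 - 1)/3
= 20×262143/3
= 1747620

S_9 = 1747620


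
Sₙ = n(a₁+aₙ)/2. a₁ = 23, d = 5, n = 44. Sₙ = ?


aₙ = 23 + (44-1)×5 = 238
Sₙ = n(a₁+aₙ)/2 = 44×(23+238)/2
= 44×261/2 = 5742

S_44 = 5742


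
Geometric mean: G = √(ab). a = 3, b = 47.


GM = √(3×47) = √141 = 11.8743

GM = 11.8743


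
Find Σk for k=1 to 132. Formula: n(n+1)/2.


n(n+1)/2 = 132×133/2 = 17556/2 = 8778

Σk = 8778


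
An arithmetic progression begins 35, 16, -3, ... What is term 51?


aₙ = a₁ + (n-1)d
= 35 + (51-1)×-19
= 35 - 950
= -915

a_51 = -915


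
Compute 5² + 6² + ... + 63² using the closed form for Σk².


Σₖ₌5^63 k² = Σₖ₌₁^63 k² − Σₖ₌₁^4 k²
= 63·64·127/6 − 4·5·9/6
= 85344 − 30 = 85314

Σk² = 85314


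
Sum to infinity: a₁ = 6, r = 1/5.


S∞ = a₁/(1-r) = 6/(1 - 1/5)
= 6/(4/5)
= 15/2

S∞ = 15/2


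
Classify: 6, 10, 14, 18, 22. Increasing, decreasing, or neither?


Differences: 4, 4, 4, 4
All differences > 0 → strictly INCREASING

Monotonically increasing


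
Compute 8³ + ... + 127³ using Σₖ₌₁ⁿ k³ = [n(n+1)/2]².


Σₖ₌8^127 k³ = [127·128/2]² − [7·8/2]²
= 66064384 − 784 = 66063600

Σk³ = 66063600


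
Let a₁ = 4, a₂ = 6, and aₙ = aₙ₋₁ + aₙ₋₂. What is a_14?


Computing iteratively: 4, 6, 10, 16, 26, 42, 68, 110, 178, 288, 466, 754, ...
a_14 = 1974

a_14 = 1974


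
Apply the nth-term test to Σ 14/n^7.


lim(n→∞) 14/n^7 = 0
lim aₙ = 0 → nth-term test is INCONCLUSIVE
(Need other tests; this is actually a convergent p-series with p=7 > 1)

Inconclusive (lim aₙ = 0; need another test)


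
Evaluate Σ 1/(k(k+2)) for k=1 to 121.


1/(k(k+2)) = (1/2)·(1/k - 1/(k+2)) (partial fractions)
Telescoping: Σ = (1/2)·(1 + 1/2 - 1/122 - 1/123) = 5566/7503

Sum = 5566/7503


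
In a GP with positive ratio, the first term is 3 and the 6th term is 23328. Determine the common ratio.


r^(n-1) = aₙ/a₁
r^5 = 23328/3 = 7776
r = 7776^(1/5)
= 6

r = 6


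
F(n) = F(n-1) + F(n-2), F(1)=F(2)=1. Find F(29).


Fibonacci sequence: 1, 1, 2, 3, 5, 8, 13, 21, 34, 55, 89, ...
F(29) = 514229

F(29) = 514229


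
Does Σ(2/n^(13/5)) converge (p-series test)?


p-series test: Σ c/n^p converges if p > 1, diverges if p ≤ 1 (constant c > 0 doesn't affect convergence).
p = 13/5
13/5 > 1 → CONVERGES

Converges (p = 13/5 > 1)


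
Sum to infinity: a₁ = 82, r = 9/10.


S∞ = a₁/(1-r) = 82/(1 - 9/10)
= 82/(1/10)
= 820

S∞ = 820


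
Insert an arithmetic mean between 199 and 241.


AM = (199 + 241)/2 = 440/2 = 220

AM = 220


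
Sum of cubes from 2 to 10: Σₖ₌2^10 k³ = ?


Σₖ₌2^10 k³ = [10·11/2]² − [1·2/2]²
= 3025 − 1 = 3024

Σk³ = 3024


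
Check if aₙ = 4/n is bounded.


a₁ = 4, a₂ = 4/2, a₃ = 4/3, ...
0 < aₙ ≤ 4 for all n ≥ 1
Lower bound: 0, Upper bound: 4
The sequence IS bounded

Bounded (0 < aₙ ≤ 4)


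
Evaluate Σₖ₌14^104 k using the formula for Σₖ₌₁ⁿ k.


Σₖ₌14^104 k = Σₖ₌₁^104 k − Σₖ₌₁^13 k
= 104·105/2 − 13·14/2
= 5460 − 91 = 5369

Σk = 5369


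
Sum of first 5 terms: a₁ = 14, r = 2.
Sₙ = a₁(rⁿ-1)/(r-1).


Sₙ = 14×(2^5 - 1)/(2 - 1)
= 14×(32 - 1)/1
= 14×31/1
= 434

S_5 = 434


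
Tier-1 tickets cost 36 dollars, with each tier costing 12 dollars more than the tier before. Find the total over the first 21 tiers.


aₙ = 36 + (21-1)×12 = 276
Sₙ = n(a₁+aₙ)/2 = 21×(36+276)/2
= 21×312/2 = 3276

S_21 = 3276


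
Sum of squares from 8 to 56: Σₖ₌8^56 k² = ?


Σₖ₌8^56 k² = Σₖ₌₁^56 k² − Σₖ₌₁^7 k²
= 56·57·113/6 − 7·8·15/6
= 60116 − 140 = 59976

Σk² = 59976


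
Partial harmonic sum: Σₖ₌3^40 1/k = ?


Σₖ₌3^40 1/k = 1/3 + 1/4 + 1/5 + ... + 1/40
= 1349596818867013/485721041551200
≈ 2.7785

Sum = 1349596818867013/485721041551200 ≈ 2.7785


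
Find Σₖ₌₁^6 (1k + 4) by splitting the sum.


Σ(1k+4) = 1·Σk + 4·n
= 1·21 + 4·6
= 21 + 24 = 45

Σ = 45


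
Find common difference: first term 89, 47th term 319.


d = (aₙ - a₁)/(n-1)
= (319 - 89)/(47-1)
= 230/46 = 5

d = 5


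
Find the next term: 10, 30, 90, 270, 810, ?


Pattern: geometric (r=3)
Terms: 10, 30, 90, 270, 810
Next term = 2430

Next term = 2430


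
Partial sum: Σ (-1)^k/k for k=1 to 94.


S = -1 + 1/2 - 1/3 + 1/4 - 1/5 + 1/6 - 1/7 + 1/8 ± ...
= -0.6879
(Full series converges to -ln(2) ≈ -0.6931)

S_94 = -0.6879


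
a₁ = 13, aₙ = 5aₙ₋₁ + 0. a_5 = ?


Computing step by step:
a_1 = 13
a_2 = 65
a_3 = 325
a_4 = 1625
a_5 = 8125


a_5 = 8125


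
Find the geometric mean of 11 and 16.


GM = √(11×16) = √176 = 13.2665

GM = 13.2665


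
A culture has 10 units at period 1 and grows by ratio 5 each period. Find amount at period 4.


aₙ = a₁·r^(n-1)
= 10×5^3
= 10×125
= 1250

a_4 = 1250


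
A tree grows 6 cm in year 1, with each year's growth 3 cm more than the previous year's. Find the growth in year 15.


aₙ = a₁ + (n-1)d
= 6 + (15-1)×3
= 6 + 42
= 48

a_15 = 48


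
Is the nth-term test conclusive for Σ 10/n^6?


lim(n→∞) 10/n^6 = 0
lim aₙ = 0 → nth-term test is INCONCLUSIVE
(Need other tests; this is actually a convergent p-series with p=6 > 1)

Inconclusive (lim aₙ = 0; need another test)


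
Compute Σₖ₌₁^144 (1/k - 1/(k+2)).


Telescoping with gap 2: two head and two tail terms survive.
= (1 + 1/2) - (1/145 + 1/146)
= 3/2 - 1/145 - 1/146 = 15732/10585

Sum = 15732/10585


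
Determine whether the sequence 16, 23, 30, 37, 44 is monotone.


Differences: 7, 7, 7, 7
All differences > 0 → strictly INCREASING

Monotonically increasing


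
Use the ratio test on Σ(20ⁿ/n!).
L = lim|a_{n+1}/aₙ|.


aₙ = 20^n/n!
a_{n+1}/aₙ = 20^(n+1)/(n+1)! × n!/20^n
= 20/(n+1)
L = lim(n→∞) 20/(n+1) = 0
L < 1 → series CONVERGES

Converges (ratio test: L = 0 < 1)


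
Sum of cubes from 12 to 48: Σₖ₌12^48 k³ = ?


Σₖ₌12^48 k³ = [48·49/2]² − [11·12/2]²
= 1382976 − 4356 = 1378620

Σk³ = 1378620


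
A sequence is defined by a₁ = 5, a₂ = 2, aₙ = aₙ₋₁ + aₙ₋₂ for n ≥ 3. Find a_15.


Computing iteratively: 5, 2, 7, 9, 16, 25, 41, 66, 107, 173, 280, 453, ...
a_15 = 1919

a_15 = 1919


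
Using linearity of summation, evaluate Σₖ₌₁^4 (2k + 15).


Σ(2k+15) = 2·Σk + 15·n
= 2·10 + 15·4
= 20 + 60 = 80

Σ = 80


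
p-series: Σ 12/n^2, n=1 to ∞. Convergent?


p-series test: Σ c/n^p converges if p > 1, diverges if p ≤ 1 (constant c > 0 doesn't affect convergence).
p = 2
2 > 1 → CONVERGES

Converges (p = 2 > 1)


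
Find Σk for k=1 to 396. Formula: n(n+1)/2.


n(n+1)/2 = 396×397/2 = 157212/2 = 78606

Σk = 78606


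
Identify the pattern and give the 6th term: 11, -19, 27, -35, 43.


Pattern: alternating sign, magnitude arithmetic (d=8)
Terms: 11, -19, 27, -35, 43
Next term = -51

Next term = -51


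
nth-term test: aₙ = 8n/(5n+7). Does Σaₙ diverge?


lim(n→∞) 8n/(5n+7) = 8/5 = 8/5  (divide numerator and denominator by n)
lim aₙ = 8/5 ≠ 0 → series DIVERGES

Diverges (lim aₙ = 8/5 ≠ 0)


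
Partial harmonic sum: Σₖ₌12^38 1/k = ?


Σₖ₌12^38 1/k = 1/12 + 1/13 + 1/14 + ... + 1/38
= 922056143114129/763275922437600
≈ 1.208

Sum = 922056143114129/763275922437600 ≈ 1.208


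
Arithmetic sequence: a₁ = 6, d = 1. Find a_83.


aₙ = a₁ + (n-1)d
= 6 + (83-1)×1
= 6 + 82
= 88

a_83 = 88


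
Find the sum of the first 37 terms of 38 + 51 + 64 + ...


aₙ = 38 + (37-1)×13 = 506
Sₙ = n(a₁+aₙ)/2 = 37×(38+506)/2
= 37×544/2 = 10064

S_37 = 10064


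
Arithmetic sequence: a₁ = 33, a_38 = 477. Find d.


d = (aₙ - a₁)/(n-1)
= (477 - 33)/(38-1)
= 444/37 = 12

d = 12


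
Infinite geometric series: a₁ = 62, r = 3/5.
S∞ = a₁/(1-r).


S∞ = a₁/(1-r) = 62/(1 - 3/5)
= 62/(2/5)
= 155

S∞ = 155


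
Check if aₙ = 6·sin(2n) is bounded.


For all n, -1 ≤ sin(2n) ≤ 1, so -6 ≤ 6·sin(2n) ≤ 6
Lower bound: -6, Upper bound: 6
The sequence IS bounded

Bounded (-6 ≤ aₙ ≤ 6)


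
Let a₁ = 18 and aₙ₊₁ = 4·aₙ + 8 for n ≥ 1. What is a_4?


Computing step by step:
a_1 = 18
a_2 = 80
a_3 = 328
a_4 = 1320


a_4 = 1320


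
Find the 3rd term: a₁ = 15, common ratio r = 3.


aₙ = a₁·r^(n-1)
= 15×3^2
= 15×9
= 135

a_3 = 135


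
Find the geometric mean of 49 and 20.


GM = √(49×20) = √980 = 31.305

GM = 31.305


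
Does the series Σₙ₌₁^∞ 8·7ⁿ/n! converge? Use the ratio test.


aₙ = 8·7^n/n!
a_{n+1}/aₙ = 7^(n+1)/(n+1)! × n!/7^n  (constant 8 cancels)
= 7/(n+1)
L = lim(n→∞) 7/(n+1) = 0
L < 1 → series CONVERGES

Converges (ratio test: L = 0 < 1)


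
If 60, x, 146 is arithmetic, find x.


AM = (60 + 146)/2 = 206/2 = 103

AM = 103


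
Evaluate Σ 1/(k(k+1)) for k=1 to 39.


1/(k(k+1)) = 1/k - 1/(k+1) (partial fractions)
Telescoping: Σ = 1 - 1/40 = 39/40

Sum = 39/40


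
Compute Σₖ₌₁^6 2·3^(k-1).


Sₙ = 2×(3^6 - 1)/(3 - 1)
= 2×(729 - 1)/2
= 2×728/2
= 728

S_6 = 728


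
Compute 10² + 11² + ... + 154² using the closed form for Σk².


Σₖ₌10^154 k² = Σₖ₌₁^154 k² − Σₖ₌₁^9 k²
= 154·155·309/6 − 9·10·19/6
= 1229305 − 285 = 1229020

Σk² = 1229020


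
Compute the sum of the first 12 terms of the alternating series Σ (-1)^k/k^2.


S = -1 + 1/4 - 1/9 + 1/16 - 1/25 + 1/36 - 1/49 + 1/64 ± ...
= -0.8193
(Full series converges to -π²/12 ≈ -0.8225)

S_12 = -0.8193


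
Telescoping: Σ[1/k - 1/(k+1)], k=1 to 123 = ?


Telescoping: adjacent terms cancel.
= 1/1 - 1/124
= 1 - 1/124 = 123/124

Sum = 123/124


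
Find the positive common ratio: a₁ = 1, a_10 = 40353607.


r^(n-1) = aₙ/a₁
r^9 = 40353607/1 = 40353607
r = 40353607^(1/9)
= 7

r = 7


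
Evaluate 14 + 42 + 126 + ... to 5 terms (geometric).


Sₙ = 14×(3^5 - 1)/(3 - 1)
= 14×(243 - 1)/2
= 14×242/2
= 1694

S_5 = 1694


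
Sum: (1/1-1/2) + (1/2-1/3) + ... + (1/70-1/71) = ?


Telescoping: adjacent terms cancel.
= 1/1 - 1/71
= 1 - 1/71 = 70/71

Sum = 70/71


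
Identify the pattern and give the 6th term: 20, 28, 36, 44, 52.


Pattern: arithmetic (d=8)
Terms: 20, 28, 36, 44, 52
Next term = 60

Next term = 60


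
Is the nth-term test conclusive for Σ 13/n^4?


lim(n→∞) 13/n^4 = 0
lim aₙ = 0 → nth-term test is INCONCLUSIVE
(Need other tests; this is actually a convergent p-series with p=4 > 1)

Inconclusive (lim aₙ = 0; need another test)


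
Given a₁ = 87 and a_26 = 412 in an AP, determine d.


d = (aₙ - a₁)/(n-1)
= (412 - 87)/(26-1)
= 325/25 = 13

d = 13


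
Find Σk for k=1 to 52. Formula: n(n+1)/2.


n(n+1)/2 = 52×53/2 = 2756/2 = 1378

Σk = 1378


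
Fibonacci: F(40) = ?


Fibonacci sequence: 1, 1, 2, 3, 5, 8, 13, 21, 34, 55, 89, ...
F(40) = 102334155

F(40) = 102334155


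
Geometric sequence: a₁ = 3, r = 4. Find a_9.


aₙ = a₁·r^(n-1)
= 3×4^8
= 3×65536
= 196608

a_9 = 196608


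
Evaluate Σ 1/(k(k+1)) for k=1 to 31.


1/(k(k+1)) = 1/k - 1/(k+1) (partial fractions)
Telescoping: Σ = 1 - 1/32 = 31/32

Sum = 31/32


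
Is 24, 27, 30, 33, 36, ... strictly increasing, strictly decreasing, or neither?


Differences: 3, 3, 3, 3
All differences > 0 → strictly INCREASING

Monotonically increasing


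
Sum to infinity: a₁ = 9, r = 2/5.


S∞ = a₁/(1-r) = 9/(1 - 2/5)
= 9/(3/5)
= 15

S∞ = 15


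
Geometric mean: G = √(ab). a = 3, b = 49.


GM = √(3×49) = √147 = 12.1244

GM = 12.1244


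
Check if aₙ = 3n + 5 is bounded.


aₙ = 3n + 5 → as n→∞, aₙ→∞
No finite upper bound exists
The sequence is UNBOUNDED

Unbounded (aₙ → ∞ as n → ∞)


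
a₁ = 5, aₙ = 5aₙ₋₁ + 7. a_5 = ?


Computing step by step:
a_1 = 5
a_2 = 32
a_3 = 167
a_4 = 842
a_5 = 4217


a_5 = 4217


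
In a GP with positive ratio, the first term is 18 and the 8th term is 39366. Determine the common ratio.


r^(n-1) = aₙ/a₁
r^7 = 39366/18 = 2187
r = 2187^(1/7)
= 3

r = 3


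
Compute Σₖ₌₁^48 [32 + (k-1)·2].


aₙ = 32 + (48-1)×2 = 126
Sₙ = n(a₁+aₙ)/2 = 48×(32+126)/2
= 48×158/2 = 3792

S_48 = 3792


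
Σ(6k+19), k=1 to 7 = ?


Σ(6k+19) = 6·Σk + 19·n
= 6·28 + 19·7
= 168 + 133 = 301

Σ = 301


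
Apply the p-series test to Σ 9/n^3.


p-series test: Σ c/n^p converges if p > 1, diverges if p ≤ 1 (constant c > 0 doesn't affect convergence).
p = 3
3 > 1 → CONVERGES

Converges (p = 3 > 1)


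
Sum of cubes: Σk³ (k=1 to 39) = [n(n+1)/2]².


n(n+1)/2 = 39×40/2 = 780
Σk³ = 780² = 608400

Σk³ = 608400


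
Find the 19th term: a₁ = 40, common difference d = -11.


aₙ = a₁ + (n-1)d
= 40 + (19-1)×-11
= 40 - 198
= -158

a_19 = -158


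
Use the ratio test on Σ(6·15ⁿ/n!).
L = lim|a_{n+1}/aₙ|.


aₙ = 6·15^n/n!
a_{n+1}/aₙ = 15^(n+1)/(n+1)! × n!/15^n  (constant 6 cancels)
= 15/(n+1)
L = lim(n→∞) 15/(n+1) = 0
L < 1 → series CONVERGES

Converges (ratio test: L = 0 < 1)


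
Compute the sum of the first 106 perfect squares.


n = 106
n(n+1)(2n+1)/6 = 106×107×213/6
= 2415846/6 = 402641

Σk² = 402641


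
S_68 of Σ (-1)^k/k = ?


S = -1 + 1/2 - 1/3 + 1/4 - 1/5 + 1/6 - 1/7 + 1/8 ± ...
= -0.6858
(Full series converges to -ln(2) ≈ -0.6931)

S_68 = -0.6858


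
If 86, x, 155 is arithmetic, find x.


AM = (86 + 155)/2 = 241/2 = 120.5

AM = 120.5


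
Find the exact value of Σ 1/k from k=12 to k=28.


Σₖ₌12^28 1/k = 1/12 + 1/13 + 1/14 + ... + 1/28
= 72867871493/80313433200
≈ 0.9073

Sum = 72867871493/80313433200 ≈ 0.9073


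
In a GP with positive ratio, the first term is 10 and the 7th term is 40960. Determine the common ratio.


r^(n-1) = aₙ/a₁
r^6 = 40960/10 = 4096
r = 4096^(1/6)
= ±4; taking r > 0 gives r = 4

r = 4


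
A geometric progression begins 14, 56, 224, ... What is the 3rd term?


aₙ = a₁·r^(n-1)
= 14×4^2
= 14×16
= 224

a_3 = 224


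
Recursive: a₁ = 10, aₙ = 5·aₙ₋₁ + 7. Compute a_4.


Computing step by step:
a_1 = 10
a_2 = 57
a_3 = 292
a_4 = 1467


a_4 = 1467


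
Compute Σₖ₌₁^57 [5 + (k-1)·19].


aₙ = 5 + (57-1)×19 = 1069
Sₙ = n(a₁+aₙ)/2 = 57×(5+1069)/2
= 57×1074/2 = 30609

S_57 = 30609


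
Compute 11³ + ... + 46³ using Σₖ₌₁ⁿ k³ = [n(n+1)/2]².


Σₖ₌11^46 k³ = [46·47/2]² − [10·11/2]²
= 1168561 − 3025 = 1165536

Σk³ = 1165536


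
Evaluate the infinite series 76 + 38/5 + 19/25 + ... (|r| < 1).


S∞ = a₁/(1-r) = 76/(1 - 1/10)
= 76/(9/10)
= 760/9

S∞ = 760/9


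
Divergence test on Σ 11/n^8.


lim(n→∞) 11/n^8 = 0
lim aₙ = 0 → nth-term test is INCONCLUSIVE
(Need other tests; this is actually a convergent p-series with p=8 > 1)

Inconclusive (lim aₙ = 0; need another test)


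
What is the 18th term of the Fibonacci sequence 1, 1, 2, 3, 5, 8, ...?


Fibonacci sequence: 1, 1, 2, 3, 5, 8, 13, 21, 34, 55, 89, ...
F(18) = 2584

F(18) = 2584


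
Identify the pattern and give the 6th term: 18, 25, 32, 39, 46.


Pattern: arithmetic (d=7)
Terms: 18, 25, 32, 39, 46
Next term = 53

Next term = 53


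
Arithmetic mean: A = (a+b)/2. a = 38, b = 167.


AM = (38 + 167)/2 = 205/2 = 102.5

AM = 102.5


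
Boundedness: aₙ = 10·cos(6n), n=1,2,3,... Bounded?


For all n, -1 ≤ cos(6n) ≤ 1, so -10 ≤ 10·cos(6n) ≤ 10
Lower bound: -10, Upper bound: 10
The sequence IS bounded

Bounded (-10 ≤ aₙ ≤ 10)


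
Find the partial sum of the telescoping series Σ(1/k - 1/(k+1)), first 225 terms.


Telescoping: adjacent terms cancel.
= 1/1 - 1/226
= 1 - 1/226 = 225/226

Sum = 225/226


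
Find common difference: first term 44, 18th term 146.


d = (aₙ - a₁)/(n-1)
= (146 - 44)/(18-1)
= 102/17 = 6

d = 6


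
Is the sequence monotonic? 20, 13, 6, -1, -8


Differences: -7, -7, -7, -7
All differences < 0 → strictly DECREASING

Monotonically decreasing


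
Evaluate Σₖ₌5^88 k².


Σₖ₌5^88 k² = Σₖ₌₁^88 k² − Σₖ₌₁^4 k²
= 88·89·177/6 − 4·5·9/6
= 231044 − 30 = 231014

Σk² = 231014


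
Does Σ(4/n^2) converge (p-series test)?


p-series test: Σ c/n^p converges if p > 1, diverges if p ≤ 1 (constant c > 0 doesn't affect convergence).
p = 2
2 > 1 → CONVERGES

Converges (p = 2 > 1)


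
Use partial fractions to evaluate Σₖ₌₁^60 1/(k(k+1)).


1/(k(k+1)) = 1/k - 1/(k+1) (partial fractions)
Telescoping: Σ = 1 - 1/61 = 60/61

Sum = 60/61


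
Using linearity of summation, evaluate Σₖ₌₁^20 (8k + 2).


Σ(8k+2) = 8·Σk + 2·n
= 8·210 + 2·20
= 1680 + 40 = 1720

Σ = 1720


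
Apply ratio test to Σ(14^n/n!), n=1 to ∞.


aₙ = 14^n/n!
a_{n+1}/aₙ = 14^(n+1)/(n+1)! × n!/14^n
= 14/(n+1)
L = lim(n→∞) 14/(n+1) = 0
L < 1 → series CONVERGES

Converges (ratio test: L = 0 < 1)


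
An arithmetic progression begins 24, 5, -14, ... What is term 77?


aₙ = a₁ + (n-1)d
= 24 + (77-1)×-19
= 24 - 1444
= -1420

a_77 = -1420


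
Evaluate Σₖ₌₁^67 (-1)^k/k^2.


S = -1 + 1/4 - 1/9 + 1/16 - 1/25 + 1/36 - 1/49 + 1/64 ± ...
= -0.8226
(Full series converges to -π²/12 ≈ -0.8225)

S_67 = -0.8226


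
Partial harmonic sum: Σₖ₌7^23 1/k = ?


Σₖ₌7^23 1/k = 1/7 + 1/8 + 1/9 + ... + 1/23
= 764043411/594914320
≈ 1.2843

Sum = 764043411/594914320 ≈ 1.2843


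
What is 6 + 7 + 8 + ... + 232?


Σₖ₌6^232 k = Σₖ₌₁^232 k − Σₖ₌₁^5 k
= 232·233/2 − 5·6/2
= 27028 − 15 = 27013

Σk = 27013


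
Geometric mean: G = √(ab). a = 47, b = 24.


GM = √(47×24) = √1128 = 33.5857

GM = 33.5857


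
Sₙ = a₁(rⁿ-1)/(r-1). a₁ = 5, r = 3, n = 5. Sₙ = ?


Sₙ = 5×(3^5 - 1)/(3 - 1)
= 5×(243 - 1)/2
= 5×242/2
= 605

S_5 = 605


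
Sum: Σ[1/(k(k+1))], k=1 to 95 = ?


1/(k(k+1)) = 1/k - 1/(k+1) (partial fractions)
Telescoping: Σ = 1 - 1/96 = 95/96

Sum = 95/96


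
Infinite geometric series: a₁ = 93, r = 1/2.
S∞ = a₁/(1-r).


S∞ = a₁/(1-r) = 93/(1 - 1/2)
= 93/(1/2)
= 186

S∞ = 186


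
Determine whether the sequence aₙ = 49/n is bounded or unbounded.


a₁ = 49, a₂ = 49/2, a₃ = 49/3, ...
0 < aₙ ≤ 49 for all n ≥ 1
Lower bound: 0, Upper bound: 49
The sequence IS bounded

Bounded (0 < aₙ ≤ 49)


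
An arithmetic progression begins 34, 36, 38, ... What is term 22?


aₙ = a₁ + (n-1)d
= 34 + (22-1)×2
= 34 + 42
= 76

a_22 = 76


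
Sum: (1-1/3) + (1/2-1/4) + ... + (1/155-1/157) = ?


Telescoping with gap 2: two head and two tail terms survive.
= (1 + 1/2) - (1/156 + 1/157)
= 3/2 - 1/156 - 1/157 = 36425/24492

Sum = 36425/24492


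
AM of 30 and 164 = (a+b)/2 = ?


AM = (30 + 164)/2 = 194/2 = 97

AM = 97


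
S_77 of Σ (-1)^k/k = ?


S = -1 + 1/2 - 1/3 + 1/4 - 1/5 + 1/6 - 1/7 + 1/8 ± ...
= -0.6996
(Full series converges to -ln(2) ≈ -0.6931)

S_77 = -0.6996


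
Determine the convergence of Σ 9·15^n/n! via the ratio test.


aₙ = 9·15^n/n!
a_{n+1}/aₙ = 15^(n+1)/(n+1)! × n!/15^n  (constant 9 cancels)
= 15/(n+1)
L = lim(n→∞) 15/(n+1) = 0
L < 1 → series CONVERGES

Converges (ratio test: L = 0 < 1)


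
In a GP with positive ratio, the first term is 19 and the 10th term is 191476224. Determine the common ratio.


r^(n-1) = aₙ/a₁
r^9 = 191476224/19 = 10077696
r = 10077696^(1/9)
= 6

r = 6


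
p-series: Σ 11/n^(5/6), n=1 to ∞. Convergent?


p-series test: Σ c/n^p converges if p > 1, diverges if p ≤ 1 (constant c > 0 doesn't affect convergence).
p = 5/6
5/6 ≤ 1 → DIVERGES

Diverges (p = 5/6 ≤ 1)


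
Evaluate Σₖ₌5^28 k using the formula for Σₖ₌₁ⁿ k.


Σₖ₌5^28 k = Σₖ₌₁^28 k − Σₖ₌₁^4 k
= 28·29/2 − 4·5/2
= 406 − 10 = 396

Σk = 396


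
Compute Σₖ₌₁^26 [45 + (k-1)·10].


aₙ = 45 + (26-1)×10 = 295
Sₙ = n(a₁+aₙ)/2 = 26×(45+295)/2
= 26×340/2 = 4420

S_26 = 4420


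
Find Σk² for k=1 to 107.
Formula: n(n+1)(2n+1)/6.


n = 107
n(n+1)(2n+1)/6 = 107×108×215/6
= 2484540/6 = 414090

Σk² = 414090


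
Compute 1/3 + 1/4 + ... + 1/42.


Σₖ₌3^42 1/k = 1/3 + 1/4 + 1/5 + ... + 1/42
= 8041906695706619/2844937529085600
≈ 2.8267

Sum = 8041906695706619/2844937529085600 ≈ 2.8267


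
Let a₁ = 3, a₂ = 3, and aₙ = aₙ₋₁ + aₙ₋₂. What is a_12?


Computing iteratively: 3, 3, 6, 9, 15, 24, 39, 63, 102, 165, 267, 432
a_12 = 432

a_12 = 432


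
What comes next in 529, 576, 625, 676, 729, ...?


Pattern: perfect squares: n²
Terms: 529, 576, 625, 676, 729
Next term = 784

Next term = 784


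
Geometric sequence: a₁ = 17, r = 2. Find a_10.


aₙ = a₁·r^(n-1)
= 17×2^9
= 17×512
= 8704

a_10 = 8704


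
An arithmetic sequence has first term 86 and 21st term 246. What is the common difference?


d = (aₙ - a₁)/(n-1)
= (246 - 86)/(21-1)
= 160/20 = 8

d = 8


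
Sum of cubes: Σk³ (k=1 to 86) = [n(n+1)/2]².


n(n+1)/2 = 86×87/2 = 3741
Σk³ = 3741² = 13995081

Σk³ = 13995081


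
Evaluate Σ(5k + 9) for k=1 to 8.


Σ(5k+9) = 5·Σk + 9·n
= 5·36 + 9·8
= 180 + 72 = 252

Σ = 252


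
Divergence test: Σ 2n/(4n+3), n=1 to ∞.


lim(n→∞) 2n/(4n+3) = 2/4 = 1/2  (divide numerator and denominator by n)
lim aₙ = 1/2 ≠ 0 → series DIVERGES

Diverges (lim aₙ = 1/2 ≠ 0)


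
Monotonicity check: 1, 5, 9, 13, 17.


Differences: 4, 4, 4, 4
All differences > 0 → strictly INCREASING

Monotonically increasing


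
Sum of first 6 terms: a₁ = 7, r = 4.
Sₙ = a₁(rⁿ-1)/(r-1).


Sₙ = 7×(4^6 - 1)/(4 - 1)
= 7×(4096 - 1)/3
= 7×4095/3
= 9555

S_6 = 9555


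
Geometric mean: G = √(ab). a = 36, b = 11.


GM = √(36×11) = √396 = 19.8997

GM = 19.8997


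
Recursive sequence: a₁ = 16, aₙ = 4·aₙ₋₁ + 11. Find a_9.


Computing step by step:
a_1 = 16
a_2 = 75
a_3 = 311
a_4 = 1255
a_5 = 5031
a_6 = 20135
a_7 = 80551
a_8 = 322215
a_9 = 1288871


a_9 = 1288871


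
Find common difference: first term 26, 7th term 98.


d = (aₙ - a₁)/(n-1)
= (98 - 26)/(7-1)
= 72/6 = 12

d = 12


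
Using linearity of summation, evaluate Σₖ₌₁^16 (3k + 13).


Σ(3k+13) = 3·Σk + 13·n
= 3·136 + 13·16
= 408 + 208 = 616

Σ = 616


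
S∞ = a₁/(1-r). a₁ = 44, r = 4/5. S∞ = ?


S∞ = a₁/(1-r) = 44/(1 - 4/5)
= 44/(1/5)
= 220

S∞ = 220


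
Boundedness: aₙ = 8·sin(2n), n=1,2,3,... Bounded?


For all n, -1 ≤ sin(2n) ≤ 1, so -8 ≤ 8·sin(2n) ≤ 8
Lower bound: -8, Upper bound: 8
The sequence IS bounded

Bounded (-8 ≤ aₙ ≤ 8)


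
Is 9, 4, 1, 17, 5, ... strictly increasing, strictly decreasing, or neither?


Differences: -5, -3, 16, -12
Difference at position 3 is +16 (> 0) but position 1 is -5 (< 0) — sequence both rises and falls
→ NOT monotonic

Not monotonic


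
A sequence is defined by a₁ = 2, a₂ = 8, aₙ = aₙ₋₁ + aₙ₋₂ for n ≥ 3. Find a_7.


Computing iteratively: 2, 8, 10, 18, 28, 46, 74
a_7 = 74

a_7 = 74


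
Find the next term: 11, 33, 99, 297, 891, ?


Pattern: geometric (r=3)
Terms: 11, 33, 99, 297, 891
Next term = 2673

Next term = 2673


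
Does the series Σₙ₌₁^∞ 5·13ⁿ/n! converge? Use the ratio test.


aₙ = 5·13^n/n!
a_{n+1}/aₙ = 13^(n+1)/(n+1)! × n!/13^n  (constant 5 cancels)
= 13/(n+1)
L = lim(n→∞) 13/(n+1) = 0
L < 1 → series CONVERGES

Converges (ratio test: L = 0 < 1)


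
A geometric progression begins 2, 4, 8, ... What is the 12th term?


aₙ = a₁·r^(n-1)
= 2×2^11
= 2×2048
= 4096

a_12 = 4096


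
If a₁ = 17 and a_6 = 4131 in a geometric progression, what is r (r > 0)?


r^(n-1) = aₙ/a₁
r^5 = 4131/17 = 243
r = 243^(1/5)
= 3

r = 3


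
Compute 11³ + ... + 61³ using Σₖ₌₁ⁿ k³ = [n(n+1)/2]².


Σₖ₌11^61 k³ = [61·62/2]² − [10·11/2]²
= 3575881 − 3025 = 3572856

Σk³ = 3572856


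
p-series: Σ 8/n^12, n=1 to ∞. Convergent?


p-series test: Σ c/n^p converges if p > 1, diverges if p ≤ 1 (constant c > 0 doesn't affect convergence).
p = 12
12 > 1 → CONVERGES

Converges (p = 12 > 1)


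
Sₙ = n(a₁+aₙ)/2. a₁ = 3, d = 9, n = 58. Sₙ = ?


aₙ = 3 + (58-1)×9 = 516
Sₙ = n(a₁+aₙ)/2 = 58×(3+516)/2
= 58×519/2 = 15051

S_58 = 15051


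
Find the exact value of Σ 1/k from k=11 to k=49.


Σₖ₌11^49 1/k = 1/11 + 1/12 + 1/13 + ... + 1/49
= 4804253716567824832211/3099044504245996706400
≈ 1.5502

Sum = 4804253716567824832211/3099044504245996706400 ≈ 1.5502


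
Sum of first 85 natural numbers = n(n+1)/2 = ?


n(n+1)/2 = 85×86/2 = 7310/2 = 3655

Σk = 3655


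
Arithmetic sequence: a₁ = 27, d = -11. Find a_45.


aₙ = a₁ + (n-1)d
= 27 + (45-1)×-11
= 27 - 484
= -457

a_45 = -457


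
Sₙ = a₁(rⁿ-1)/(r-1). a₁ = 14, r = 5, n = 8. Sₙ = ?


Sₙ = 14×(5^8 - 1)/(5 - 1)
= 14×(390625 - 1)/4
= 14×390624/4
= 1367184

S_8 = 1367184


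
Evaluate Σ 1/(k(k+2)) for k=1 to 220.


1/(k(k+2)) = (1/2)·(1/k - 1/(k+2)) (partial fractions)
Telescoping: Σ = (1/2)·(1 + 1/2 - 1/221 - 1/222) = 36575/49062

Sum = 36575/49062


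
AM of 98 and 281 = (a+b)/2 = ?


AM = (98 + 281)/2 = 379/2 = 189.5

AM = 189.5


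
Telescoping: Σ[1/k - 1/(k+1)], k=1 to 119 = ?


Telescoping: adjacent terms cancel.
= 1/1 - 1/120
= 1 - 1/120 = 119/120

Sum = 119/120


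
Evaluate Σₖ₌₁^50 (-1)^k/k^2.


S = -1 + 1/4 - 1/9 + 1/16 - 1/25 + 1/36 - 1/49 + 1/64 ± ...
= -0.8223
(Full series converges to -π²/12 ≈ -0.8225)

S_50 = -0.8223


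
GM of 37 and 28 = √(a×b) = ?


GM = √(37×28) = √1036 = 32.187

GM = 32.187


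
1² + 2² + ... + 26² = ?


n = 26
n(n+1)(2n+1)/6 = 26×27×53/6
= 37206/6 = 6201

Σk² = 6201


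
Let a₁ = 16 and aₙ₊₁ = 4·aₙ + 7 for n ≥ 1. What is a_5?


Computing step by step:
a_1 = 16
a_2 = 71
a_3 = 291
a_4 = 1171
a_5 = 4691


a_5 = 4691


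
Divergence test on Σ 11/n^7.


lim(n→∞) 11/n^7 = 0
lim aₙ = 0 → nth-term test is INCONCLUSIVE
(Need other tests; this is actually a convergent p-series with p=7 > 1)

Inconclusive (lim aₙ = 0; need another test)


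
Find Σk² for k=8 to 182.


Σₖ₌8^182 k² = Σₖ₌₁^182 k² − Σₖ₌₁^7 k²
= 182·183·365/6 − 7·8·15/6
= 2026115 − 140 = 2025975

Σk² = 2025975


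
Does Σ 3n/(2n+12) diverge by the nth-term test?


lim(n→∞) 3n/(2n+12) = 3/2 = 3/2  (divide numerator and denominator by n)
lim aₙ = 3/2 ≠ 0 → series DIVERGES

Diverges (lim aₙ = 3/2 ≠ 0)


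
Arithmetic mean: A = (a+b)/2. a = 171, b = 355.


AM = (171 + 355)/2 = 526/2 = 263

AM = 263


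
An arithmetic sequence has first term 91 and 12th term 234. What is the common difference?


d = (aₙ - a₁)/(n-1)
= (234 - 91)/(12-1)
= 143/11 = 13

d = 13


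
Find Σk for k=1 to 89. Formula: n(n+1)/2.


n(n+1)/2 = 89×90/2 = 8010/2 = 4005

Σk = 4005


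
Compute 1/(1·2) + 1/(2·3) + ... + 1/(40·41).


1/(k(k+1)) = 1/k - 1/(k+1) (partial fractions)
Telescoping: Σ = 1 - 1/41 = 40/41

Sum = 40/41


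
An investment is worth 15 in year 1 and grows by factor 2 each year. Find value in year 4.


aₙ = a₁·r^(n-1)
= 15×2^3
= 15×8
= 120

a_4 = 120


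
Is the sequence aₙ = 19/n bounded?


a₁ = 19, a₂ = 19/2, a₃ = 19/3, ...
0 < aₙ ≤ 19 for all n ≥ 1
Lower bound: 0, Upper bound: 19
The sequence IS bounded

Bounded (0 < aₙ ≤ 19)


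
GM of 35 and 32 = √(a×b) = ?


GM = √(35×32) = √1120 = 33.4664

GM = 33.4664


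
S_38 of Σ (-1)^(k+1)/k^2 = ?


S = 1 - 1/4 + 1/9 - 1/16 + 1/25 - 1/36 + 1/49 - 1/64 ± ...
= 0.8221
(Full series converges to +π²/12 ≈ +0.8225)

S_38 = 0.8221


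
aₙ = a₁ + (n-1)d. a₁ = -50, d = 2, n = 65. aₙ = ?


aₙ = a₁ + (n-1)d
= -50 + (65-1)×2
= -50 + 128
= 78

a_65 = 78


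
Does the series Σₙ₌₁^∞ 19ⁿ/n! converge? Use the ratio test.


aₙ = 19^n/n!
a_{n+1}/aₙ = 19^(n+1)/(n+1)! × n!/19^n
= 19/(n+1)
L = lim(n→∞) 19/(n+1) = 0
L < 1 → series CONVERGES

Converges (ratio test: L = 0 < 1)


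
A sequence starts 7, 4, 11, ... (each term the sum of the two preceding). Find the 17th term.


Computing iteratively: 7, 4, 11, 15, 26, 41, 67, 108, 175, 283, 458, 741, ...
a_17 = 8218

a_17 = 8218


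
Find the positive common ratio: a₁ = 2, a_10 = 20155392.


r^(n-1) = aₙ/a₁
r^9 = 20155392/2 = 10077696
r = 10077696^(1/9)
= 6

r = 6


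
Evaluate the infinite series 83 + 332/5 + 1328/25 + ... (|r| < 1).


S∞ = a₁/(1-r) = 83/(1 - 4/5)
= 83/(1/5)
= 415

S∞ = 415


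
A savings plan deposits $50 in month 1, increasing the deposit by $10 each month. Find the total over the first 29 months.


aₙ = 50 + (29-1)×10 = 330
Sₙ = n(a₁+aₙ)/2 = 29×(50+330)/2
= 29×380/2 = 5510

S_29 = 5510


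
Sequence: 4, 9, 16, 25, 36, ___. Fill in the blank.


Pattern: perfect squares: n²
Terms: 4, 9, 16, 25, 36
Next term = 49

Next term = 49


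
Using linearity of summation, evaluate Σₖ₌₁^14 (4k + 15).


Σ(4k+15) = 4·Σk + 15·n
= 4·105 + 15·14
= 420 + 210 = 630

Σ = 630


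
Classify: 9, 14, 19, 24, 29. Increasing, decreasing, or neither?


Differences: 5, 5, 5, 5
All differences > 0 → strictly INCREASING

Monotonically increasing


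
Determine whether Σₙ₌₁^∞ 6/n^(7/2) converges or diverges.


p-series test: Σ c/n^p converges if p > 1, diverges if p ≤ 1 (constant c > 0 doesn't affect convergence).
p = 7/2
7/2 > 1 → CONVERGES

Converges (p = 7/2 > 1)


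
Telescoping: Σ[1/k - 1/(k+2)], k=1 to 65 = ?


Telescoping with gap 2: two head and two tail terms survive.
= (1 + 1/2) - (1/66 + 1/67)
= 3/2 - 1/66 - 1/67 = 3250/2211

Sum = 3250/2211


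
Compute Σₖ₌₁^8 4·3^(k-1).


Sₙ = 4×(3^8 - 1)/(3 - 1)
= 4×(6561 - 1)/2
= 4×6560/2
= 13120

S_8 = 13120


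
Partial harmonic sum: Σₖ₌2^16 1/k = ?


Σₖ₌2^16 1/k = 1/2 + 1/3 + 1/4 + ... + 1/16
= 1715839/720720
≈ 2.3807

Sum = 1715839/720720 ≈ 2.3807


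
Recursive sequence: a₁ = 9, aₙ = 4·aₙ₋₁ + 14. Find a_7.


Computing step by step:
a_1 = 9
a_2 = 50
a_3 = 214
a_4 = 870
a_5 = 3494
a_6 = 13990
a_7 = 55974


a_7 = 55974


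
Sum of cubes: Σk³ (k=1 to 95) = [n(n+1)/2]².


n(n+1)/2 = 95×96/2 = 4560
Σk³ = 4560² = 20793600

Σk³ = 20793600


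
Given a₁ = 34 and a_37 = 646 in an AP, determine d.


d = (aₙ - a₁)/(n-1)
= (646 - 34)/(37-1)
= 612/36 = 17

d = 17


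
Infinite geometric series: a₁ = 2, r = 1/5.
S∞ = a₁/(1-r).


S∞ = a₁/(1-r) = 2/(1 - 1/5)
= 2/(4/5)
= 5/2

S∞ = 5/2


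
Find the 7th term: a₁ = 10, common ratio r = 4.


aₙ = a₁·r^(n-1)
= 10×4^6
= 10×4096
= 40960

a_7 = 40960


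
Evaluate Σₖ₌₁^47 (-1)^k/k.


S = -1 + 1/2 - 1/3 + 1/4 - 1/5 + 1/6 - 1/7 + 1/8 ± ...
= -0.7037
(Full series converges to -ln(2) ≈ -0.6931)

S_47 = -0.7037


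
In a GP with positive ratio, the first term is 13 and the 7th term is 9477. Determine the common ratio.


r^(n-1) = aₙ/a₁
r^6 = 9477/13 = 729
r = 729^(1/6)
= ±3; taking r > 0 gives r = 3

r = 3


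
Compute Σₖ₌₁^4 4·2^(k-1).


Sₙ = 4×(2^4 - 1)/(2 - 1)
= 4×(16 - 1)/1
= 4×15/1
= 60

S_4 = 60


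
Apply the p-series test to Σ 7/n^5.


p-series test: Σ c/n^p converges if p > 1, diverges if p ≤ 1 (constant c > 0 doesn't affect convergence).
p = 5
5 > 1 → CONVERGES

Converges (p = 5 > 1)


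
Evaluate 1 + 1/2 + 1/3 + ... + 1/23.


H_23 = 1/1 + 1/2 + 1/3 + ... + 1/23
= 444316699/118982864
≈ 3.7343

H_23 = 444316699/118982864 ≈ 3.7343


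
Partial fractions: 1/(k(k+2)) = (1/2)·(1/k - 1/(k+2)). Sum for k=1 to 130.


1/(k(k+2)) = (1/2)·(1/k - 1/(k+2)) (partial fractions)
Telescoping: Σ = (1/2)·(1 + 1/2 - 1/131 - 1/132) = 25675/34584

Sum = 25675/34584
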